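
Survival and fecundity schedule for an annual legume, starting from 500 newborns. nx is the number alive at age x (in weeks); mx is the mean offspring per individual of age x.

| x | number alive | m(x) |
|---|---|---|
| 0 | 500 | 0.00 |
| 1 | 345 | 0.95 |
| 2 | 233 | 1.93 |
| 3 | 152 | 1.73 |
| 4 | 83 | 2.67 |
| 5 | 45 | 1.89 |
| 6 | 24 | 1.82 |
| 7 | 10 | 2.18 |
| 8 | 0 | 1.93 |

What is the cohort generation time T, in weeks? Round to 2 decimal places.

2.65

lx = nx/n0 = nx/500: 1, 0.69, 0.466, 0.304, 0.166, 0.09, 0.048, 0.02, 0
lx·mx: 0, 0.6555, 0.89938, 0.52592, 0.44322, 0.1701, 0.08736, 0.0436, 0 → R0 = 2.82508
x·lx·mx: 0, 0.6555, 1.79876, 1.57776, 1.77288, 0.8505, 0.52416, 0.3052, 0 → Σ = 7.48476
T = 7.48476 / 2.82508 = 2.649398… → 2.65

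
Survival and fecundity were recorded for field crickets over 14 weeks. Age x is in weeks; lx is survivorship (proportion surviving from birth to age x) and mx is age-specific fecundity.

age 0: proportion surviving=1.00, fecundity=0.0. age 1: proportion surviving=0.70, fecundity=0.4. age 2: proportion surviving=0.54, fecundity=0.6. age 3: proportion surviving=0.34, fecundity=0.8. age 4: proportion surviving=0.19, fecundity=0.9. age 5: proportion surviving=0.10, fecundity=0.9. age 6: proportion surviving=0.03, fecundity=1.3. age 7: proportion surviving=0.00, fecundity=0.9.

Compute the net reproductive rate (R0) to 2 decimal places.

1.18

lx·mx by age: 0, 0.28, 0.324, 0.272, 0.171, 0.09, 0.039, 0
R0 = Σ lx·mx = 1.176 → 1.18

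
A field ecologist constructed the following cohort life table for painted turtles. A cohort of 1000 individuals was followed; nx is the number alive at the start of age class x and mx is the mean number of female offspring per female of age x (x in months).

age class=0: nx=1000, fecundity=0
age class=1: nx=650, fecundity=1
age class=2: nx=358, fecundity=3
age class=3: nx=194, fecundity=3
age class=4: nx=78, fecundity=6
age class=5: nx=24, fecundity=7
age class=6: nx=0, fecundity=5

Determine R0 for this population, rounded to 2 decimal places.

lx = nx/n0 = nx/1000: 1, 0.65, 0.358, 0.194, 0.078, 0.024, 0
lx·mx by age: 0, 0.65, 1.074, 0.582, 0.468, 0.168, 0
R0 = Σ lx·mx = 2.942 → 2.94

2.94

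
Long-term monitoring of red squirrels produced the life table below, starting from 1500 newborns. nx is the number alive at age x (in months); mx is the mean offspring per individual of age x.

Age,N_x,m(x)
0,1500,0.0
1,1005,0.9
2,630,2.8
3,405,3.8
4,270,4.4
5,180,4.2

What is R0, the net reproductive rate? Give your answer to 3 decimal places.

lx = nx/n0 = nx/1500: 1, 0.67, 0.42, 0.27, 0.18, 0.12
lx·mx by age: 0, 0.603, 1.176, 1.026, 0.792, 0.504
R0 = Σ lx·mx = 4.101 → 4.101

4.101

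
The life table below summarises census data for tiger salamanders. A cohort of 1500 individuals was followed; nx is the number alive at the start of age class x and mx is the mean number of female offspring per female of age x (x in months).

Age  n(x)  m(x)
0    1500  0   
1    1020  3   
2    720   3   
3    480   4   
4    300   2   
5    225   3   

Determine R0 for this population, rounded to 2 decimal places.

lx = nx/n0 = nx/1500: 1, 0.68, 0.48, 0.32, 0.2, 0.15
lx·mx by age: 0, 2.04, 1.44, 1.28, 0.4, 0.45
R0 = Σ lx·mx = 5.61 → 5.61

5.61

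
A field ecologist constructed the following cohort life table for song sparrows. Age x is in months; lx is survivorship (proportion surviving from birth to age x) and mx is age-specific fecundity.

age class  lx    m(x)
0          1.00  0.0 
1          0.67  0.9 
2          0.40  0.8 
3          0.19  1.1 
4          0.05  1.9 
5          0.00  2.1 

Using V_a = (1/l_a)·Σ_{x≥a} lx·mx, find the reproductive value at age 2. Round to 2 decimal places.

1.56

lx·mx for x ≥ 2: 0.32, 0.209, 0.095, 0 → sum = 0.624
V_2 = 0.624 / l_2 = 0.624 / 0.4 = 1.56 → 1.56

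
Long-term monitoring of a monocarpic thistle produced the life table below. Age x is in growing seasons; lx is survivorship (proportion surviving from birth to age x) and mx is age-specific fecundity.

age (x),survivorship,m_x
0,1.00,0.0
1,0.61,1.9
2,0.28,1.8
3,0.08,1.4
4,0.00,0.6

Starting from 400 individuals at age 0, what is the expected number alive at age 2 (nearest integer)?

Expected survivors = N0 · l_2 = 400 × 0.28 = 112 → 112

112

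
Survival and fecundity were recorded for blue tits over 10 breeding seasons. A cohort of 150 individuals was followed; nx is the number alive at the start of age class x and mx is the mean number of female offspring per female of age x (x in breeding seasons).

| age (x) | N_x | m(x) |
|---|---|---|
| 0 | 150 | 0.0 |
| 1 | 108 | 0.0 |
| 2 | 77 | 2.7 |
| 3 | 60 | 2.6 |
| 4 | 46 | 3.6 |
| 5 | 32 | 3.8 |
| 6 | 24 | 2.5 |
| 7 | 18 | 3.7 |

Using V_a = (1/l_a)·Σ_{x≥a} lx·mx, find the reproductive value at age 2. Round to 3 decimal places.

10.100

lx = nx/n0 = nx/150: 1, 0.72, 0.51333…, 0.4, 0.30667…, 0.21333…, 0.16, 0.12
lx·mx for x ≥ 2: 1.386…, 1.04, 1.104…, 0.810667…, 0.4, 0.444 → sum = 5.184667…
V_2 = 5.184667… / l_2 = 5.184667… / 0.513333… = 10.1… → 10.100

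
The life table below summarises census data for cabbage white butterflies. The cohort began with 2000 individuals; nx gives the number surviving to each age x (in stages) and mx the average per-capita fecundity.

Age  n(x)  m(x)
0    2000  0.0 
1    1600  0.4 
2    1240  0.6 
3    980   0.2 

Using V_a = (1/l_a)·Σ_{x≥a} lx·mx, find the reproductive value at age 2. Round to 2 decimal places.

lx = nx/n0 = nx/2000: 1, 0.8, 0.62, 0.49
lx·mx for x ≥ 2: 0.372, 0.098 → sum = 0.47
V_2 = 0.47 / l_2 = 0.47 / 0.62 = 0.758065… → 0.76

0.76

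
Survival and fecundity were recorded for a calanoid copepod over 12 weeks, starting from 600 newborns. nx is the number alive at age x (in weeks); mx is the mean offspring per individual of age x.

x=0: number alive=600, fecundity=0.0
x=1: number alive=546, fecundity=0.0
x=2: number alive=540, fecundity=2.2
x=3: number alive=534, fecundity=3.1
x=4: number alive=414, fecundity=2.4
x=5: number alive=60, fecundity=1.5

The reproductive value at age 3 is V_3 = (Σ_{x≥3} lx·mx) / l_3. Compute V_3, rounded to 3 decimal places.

lx = nx/n0 = nx/600: 1, 0.91, 0.9, 0.89, 0.69, 0.1
lx·mx for x ≥ 3: 2.759, 1.656, 0.15 → sum = 4.565
V_3 = 4.565 / l_3 = 4.565 / 0.89 = 5.129213… → 5.129

5.129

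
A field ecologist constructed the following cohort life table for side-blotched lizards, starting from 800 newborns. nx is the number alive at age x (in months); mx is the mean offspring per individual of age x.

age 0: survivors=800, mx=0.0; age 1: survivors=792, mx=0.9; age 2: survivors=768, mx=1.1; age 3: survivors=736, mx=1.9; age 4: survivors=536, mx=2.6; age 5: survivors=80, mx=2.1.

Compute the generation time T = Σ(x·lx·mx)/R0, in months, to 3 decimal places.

2.880

lx = nx/n0 = nx/800: 1, 0.99, 0.96, 0.92, 0.67, 0.1
lx·mx: 0, 0.891, 1.056, 1.748, 1.742, 0.21 → R0 = 5.647
x·lx·mx: 0, 0.891, 2.112, 5.244, 6.968, 1.05 → Σ = 16.265
T = 16.265 / 5.647 = 2.88029… → 2.880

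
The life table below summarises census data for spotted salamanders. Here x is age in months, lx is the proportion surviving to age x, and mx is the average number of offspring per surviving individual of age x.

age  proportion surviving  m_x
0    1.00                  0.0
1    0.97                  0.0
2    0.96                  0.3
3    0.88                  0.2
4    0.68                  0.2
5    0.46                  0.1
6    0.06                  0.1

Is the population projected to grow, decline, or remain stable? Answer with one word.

declining

R0 = Σ lx·mx = 0 + 0 + 0.288 + 0.176 + 0.136 + 0.046 + 0.006 = 0.652
R0 < 1, so the population is declining.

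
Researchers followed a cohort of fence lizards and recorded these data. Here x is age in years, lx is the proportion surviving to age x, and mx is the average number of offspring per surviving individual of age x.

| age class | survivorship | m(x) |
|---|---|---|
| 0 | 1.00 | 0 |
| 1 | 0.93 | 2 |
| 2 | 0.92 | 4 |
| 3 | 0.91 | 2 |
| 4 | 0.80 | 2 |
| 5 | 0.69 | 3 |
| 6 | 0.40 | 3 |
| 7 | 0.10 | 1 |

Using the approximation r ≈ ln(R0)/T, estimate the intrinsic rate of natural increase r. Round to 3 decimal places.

R0 = Σ lx·mx = 0 + 1.86 + 3.68 + 1.82 + 1.6 + 2.07 + 1.2 + 0.1 = 12.33
Σ x·lx·mx = 39.33; T = 39.33/12.33 = 3.18978…
r ≈ ln(R0)/T = ln(12.33)/3.18978… = 0.78753… → 0.788

0.788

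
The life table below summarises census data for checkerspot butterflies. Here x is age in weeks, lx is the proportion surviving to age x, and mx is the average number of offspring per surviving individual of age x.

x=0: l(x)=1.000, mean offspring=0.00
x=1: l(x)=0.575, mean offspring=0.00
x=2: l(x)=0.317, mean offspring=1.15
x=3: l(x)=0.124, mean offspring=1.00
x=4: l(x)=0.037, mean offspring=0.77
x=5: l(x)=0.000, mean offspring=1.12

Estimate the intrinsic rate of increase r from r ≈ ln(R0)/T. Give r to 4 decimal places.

R0 = Σ lx·mx = 0 + 0 + 0.36455 + 0.124 + 0.02849 + 0 = 0.51704
Σ x·lx·mx = 1.21506; T = 1.21506/0.51704 = 2.35003…
r ≈ ln(R0)/T = ln(0.51704)/2.35003… = -0.280692… → -0.2807

-0.2807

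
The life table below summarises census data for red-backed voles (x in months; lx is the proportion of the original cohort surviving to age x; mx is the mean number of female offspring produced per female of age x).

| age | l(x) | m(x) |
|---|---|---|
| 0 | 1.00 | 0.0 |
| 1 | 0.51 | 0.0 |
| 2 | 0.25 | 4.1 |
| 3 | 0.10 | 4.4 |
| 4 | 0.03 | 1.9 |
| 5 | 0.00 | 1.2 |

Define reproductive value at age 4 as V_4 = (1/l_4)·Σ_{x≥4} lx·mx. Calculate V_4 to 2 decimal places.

1.90

lx·mx for x ≥ 4: 0.057, 0 → sum = 0.057
V_4 = 0.057 / l_4 = 0.057 / 0.03 = 1.9 → 1.90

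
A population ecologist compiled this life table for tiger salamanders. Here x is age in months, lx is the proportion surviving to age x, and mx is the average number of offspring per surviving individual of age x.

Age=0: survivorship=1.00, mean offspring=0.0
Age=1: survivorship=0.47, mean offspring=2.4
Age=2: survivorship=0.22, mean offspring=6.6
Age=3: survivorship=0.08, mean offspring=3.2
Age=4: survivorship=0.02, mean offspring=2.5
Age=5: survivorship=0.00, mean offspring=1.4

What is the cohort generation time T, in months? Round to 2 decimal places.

1.73

lx·mx: 0, 1.128, 1.452, 0.256, 0.05, 0 → R0 = 2.886
x·lx·mx: 0, 1.128, 2.904, 0.768, 0.2, 0 → Σ = 5
T = 5 / 2.886 = 1.732502… → 1.73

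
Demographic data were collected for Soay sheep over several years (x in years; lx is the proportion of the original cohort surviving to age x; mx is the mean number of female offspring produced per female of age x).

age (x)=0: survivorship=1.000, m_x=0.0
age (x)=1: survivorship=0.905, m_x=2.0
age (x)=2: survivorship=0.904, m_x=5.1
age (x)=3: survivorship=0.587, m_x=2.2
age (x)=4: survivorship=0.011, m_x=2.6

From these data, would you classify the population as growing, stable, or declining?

R0 = Σ lx·mx = 0 + 1.81 + 4.6104 + 1.2914 + 0.0286 = 7.7404
R0 > 1, so the population is growing.

growing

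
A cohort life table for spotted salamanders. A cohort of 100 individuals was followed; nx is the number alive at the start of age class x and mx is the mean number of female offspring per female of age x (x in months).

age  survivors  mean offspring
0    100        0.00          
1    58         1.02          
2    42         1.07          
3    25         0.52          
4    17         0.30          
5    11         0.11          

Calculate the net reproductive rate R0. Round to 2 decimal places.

lx = nx/n0 = nx/100: 1, 0.58, 0.42, 0.25, 0.17, 0.11
lx·mx by age: 0, 0.5916, 0.4494, 0.13, 0.051, 0.0121
R0 = Σ lx·mx = 1.2341 → 1.23

1.23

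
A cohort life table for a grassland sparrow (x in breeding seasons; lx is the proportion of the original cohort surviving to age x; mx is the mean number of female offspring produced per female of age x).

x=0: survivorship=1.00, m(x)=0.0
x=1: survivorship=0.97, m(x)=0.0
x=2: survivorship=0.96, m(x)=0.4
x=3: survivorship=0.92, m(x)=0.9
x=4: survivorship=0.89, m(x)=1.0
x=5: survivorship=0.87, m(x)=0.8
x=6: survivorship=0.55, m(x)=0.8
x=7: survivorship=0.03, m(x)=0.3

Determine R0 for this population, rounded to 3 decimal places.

lx·mx by age: 0, 0, 0.384, 0.828, 0.89, 0.696, 0.44, 0.009
R0 = Σ lx·mx = 3.247 → 3.247

3.247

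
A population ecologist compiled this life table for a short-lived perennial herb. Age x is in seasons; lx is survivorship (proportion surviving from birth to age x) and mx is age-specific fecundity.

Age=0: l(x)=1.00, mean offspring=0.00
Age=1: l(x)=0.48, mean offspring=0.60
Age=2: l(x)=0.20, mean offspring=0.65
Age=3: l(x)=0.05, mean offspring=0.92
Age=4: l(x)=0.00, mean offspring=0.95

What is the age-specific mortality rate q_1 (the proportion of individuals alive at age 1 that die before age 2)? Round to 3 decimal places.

q_1 = (l_1 − l_2) / l_1 = (0.48 − 0.2) / 0.48
     = 0.28 / 0.48 = 0.583333… → 0.583

0.583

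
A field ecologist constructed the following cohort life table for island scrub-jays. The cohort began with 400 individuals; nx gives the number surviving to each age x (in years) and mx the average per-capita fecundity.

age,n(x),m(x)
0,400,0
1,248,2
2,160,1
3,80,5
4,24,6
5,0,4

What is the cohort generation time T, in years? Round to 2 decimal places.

lx = nx/n0 = nx/400: 1, 0.62, 0.4, 0.2, 0.06, 0
lx·mx: 0, 1.24, 0.4, 1, 0.36, 0 → R0 = 3
x·lx·mx: 0, 1.24, 0.8, 3, 1.44, 0 → Σ = 6.48
T = 6.48 / 3 = 2.16 → 2.16

2.16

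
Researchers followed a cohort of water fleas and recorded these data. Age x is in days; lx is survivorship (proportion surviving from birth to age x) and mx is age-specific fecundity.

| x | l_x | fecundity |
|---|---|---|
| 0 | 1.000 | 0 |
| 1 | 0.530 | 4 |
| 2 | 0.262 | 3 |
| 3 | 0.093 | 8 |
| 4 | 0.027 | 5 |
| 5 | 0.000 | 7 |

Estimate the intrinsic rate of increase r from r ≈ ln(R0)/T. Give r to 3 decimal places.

R0 = Σ lx·mx = 0 + 2.12 + 0.786 + 0.744 + 0.135 + 0 = 3.785
Σ x·lx·mx = 6.464; T = 6.464/3.785 = 1.70779…
r ≈ ln(R0)/T = ln(3.785)/1.70779… = 0.77939… → 0.779

0.779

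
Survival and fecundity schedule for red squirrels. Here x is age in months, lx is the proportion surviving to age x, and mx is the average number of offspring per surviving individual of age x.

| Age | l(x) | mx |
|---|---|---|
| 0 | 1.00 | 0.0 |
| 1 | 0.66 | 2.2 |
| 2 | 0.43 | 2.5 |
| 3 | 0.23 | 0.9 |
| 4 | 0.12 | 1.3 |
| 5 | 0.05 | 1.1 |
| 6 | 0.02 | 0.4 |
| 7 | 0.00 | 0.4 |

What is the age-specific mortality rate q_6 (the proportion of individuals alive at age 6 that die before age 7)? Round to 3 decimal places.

1.000

q_6 = (l_6 − l_7) / l_6 = (0.02 − 0) / 0.02
     = 0.02 / 0.02 = 1 → 1.000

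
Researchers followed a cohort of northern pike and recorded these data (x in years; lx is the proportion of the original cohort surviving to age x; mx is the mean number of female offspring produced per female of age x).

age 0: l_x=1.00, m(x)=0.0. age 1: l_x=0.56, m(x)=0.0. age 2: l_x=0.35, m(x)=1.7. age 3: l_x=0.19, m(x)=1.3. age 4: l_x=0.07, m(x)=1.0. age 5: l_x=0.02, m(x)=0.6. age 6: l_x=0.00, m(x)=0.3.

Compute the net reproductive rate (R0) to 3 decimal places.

lx·mx by age: 0, 0, 0.595, 0.247, 0.07, 0.012, 0
R0 = Σ lx·mx = 0.924 → 0.924

0.924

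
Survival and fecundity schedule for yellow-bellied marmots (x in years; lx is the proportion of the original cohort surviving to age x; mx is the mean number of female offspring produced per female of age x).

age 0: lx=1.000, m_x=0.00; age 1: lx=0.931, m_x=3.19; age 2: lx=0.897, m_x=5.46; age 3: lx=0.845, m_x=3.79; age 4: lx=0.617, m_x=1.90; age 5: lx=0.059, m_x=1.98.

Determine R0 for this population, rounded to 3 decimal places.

12.359

lx·mx by age: 0, 2.96989, 4.89762, 3.20255, 1.1723, 0.11682
R0 = Σ lx·mx = 12.35918 → 12.359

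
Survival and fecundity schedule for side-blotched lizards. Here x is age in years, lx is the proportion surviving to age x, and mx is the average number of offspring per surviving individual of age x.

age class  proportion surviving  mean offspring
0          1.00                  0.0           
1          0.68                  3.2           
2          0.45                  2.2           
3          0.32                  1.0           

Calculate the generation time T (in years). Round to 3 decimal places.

lx·mx: 0, 2.176, 0.99, 0.32 → R0 = 3.486
x·lx·mx: 0, 2.176, 1.98, 0.96 → Σ = 5.116
T = 5.116 / 3.486 = 1.467585… → 1.468

1.468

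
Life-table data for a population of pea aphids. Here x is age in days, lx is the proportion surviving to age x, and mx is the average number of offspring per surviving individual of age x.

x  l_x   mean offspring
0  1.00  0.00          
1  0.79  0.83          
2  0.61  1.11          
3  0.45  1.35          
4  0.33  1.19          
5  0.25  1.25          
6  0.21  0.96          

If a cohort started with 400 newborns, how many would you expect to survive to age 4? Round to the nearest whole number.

Expected survivors = N0 · l_4 = 400 × 0.33 = 132 → 132

132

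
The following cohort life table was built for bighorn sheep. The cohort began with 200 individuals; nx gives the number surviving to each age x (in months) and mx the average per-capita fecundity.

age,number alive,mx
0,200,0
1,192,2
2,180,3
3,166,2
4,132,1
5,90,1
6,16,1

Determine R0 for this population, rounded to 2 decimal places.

lx = nx/n0 = nx/200: 1, 0.96, 0.9, 0.83, 0.66, 0.45, 0.08
lx·mx by age: 0, 1.92, 2.7, 1.66, 0.66, 0.45, 0.08
R0 = Σ lx·mx = 7.47 → 7.47

7.47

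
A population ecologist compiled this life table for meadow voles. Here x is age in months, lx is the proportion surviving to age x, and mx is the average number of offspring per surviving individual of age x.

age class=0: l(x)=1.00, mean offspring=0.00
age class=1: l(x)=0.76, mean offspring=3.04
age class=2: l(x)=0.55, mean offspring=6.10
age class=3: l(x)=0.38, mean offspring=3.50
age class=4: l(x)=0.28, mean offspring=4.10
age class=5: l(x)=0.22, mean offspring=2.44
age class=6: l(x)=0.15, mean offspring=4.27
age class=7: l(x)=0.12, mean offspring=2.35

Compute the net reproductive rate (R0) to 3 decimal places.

lx·mx by age: 0, 2.3104, 3.355, 1.33, 1.148, 0.5368, 0.6405, 0.282
R0 = Σ lx·mx = 9.6027 → 9.603

9.603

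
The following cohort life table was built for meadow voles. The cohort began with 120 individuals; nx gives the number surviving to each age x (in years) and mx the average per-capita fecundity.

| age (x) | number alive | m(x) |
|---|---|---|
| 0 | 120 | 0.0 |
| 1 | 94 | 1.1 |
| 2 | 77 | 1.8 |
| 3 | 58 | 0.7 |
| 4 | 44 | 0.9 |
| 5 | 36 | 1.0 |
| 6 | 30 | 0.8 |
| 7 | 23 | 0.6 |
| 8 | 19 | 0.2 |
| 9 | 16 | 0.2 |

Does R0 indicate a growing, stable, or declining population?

growing

lx = nx/n0 = nx/120: 1, 0.78333…, 0.64167…, 0.48333…, 0.36667…, 0.3, 0.25, 0.19167…, 0.15833…, 0.13333…
R0 = Σ lx·mx = 0 + 0.861667… + 1.155… + 0.338333… + 0.33… + 0.3 + 0.2 + 0.115… + 0.031667… + 0.026667… = 3.358333…
R0 > 1, so the population is growing.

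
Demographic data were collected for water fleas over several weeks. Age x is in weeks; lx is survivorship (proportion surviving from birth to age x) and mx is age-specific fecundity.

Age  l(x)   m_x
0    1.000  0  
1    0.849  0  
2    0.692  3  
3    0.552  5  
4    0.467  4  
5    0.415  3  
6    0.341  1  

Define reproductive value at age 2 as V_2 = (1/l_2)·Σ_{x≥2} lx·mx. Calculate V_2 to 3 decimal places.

lx·mx for x ≥ 2: 2.076, 2.76, 1.868, 1.245, 0.341 → sum = 8.29
V_2 = 8.29 / l_2 = 8.29 / 0.692 = 11.979769… → 11.980

11.980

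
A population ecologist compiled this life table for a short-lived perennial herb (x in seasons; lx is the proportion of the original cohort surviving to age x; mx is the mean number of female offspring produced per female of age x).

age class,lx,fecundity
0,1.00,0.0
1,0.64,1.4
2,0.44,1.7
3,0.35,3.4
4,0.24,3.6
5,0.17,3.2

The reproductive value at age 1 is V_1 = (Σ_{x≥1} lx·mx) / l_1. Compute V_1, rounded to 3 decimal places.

lx·mx for x ≥ 1: 0.896, 0.748, 1.19, 0.864, 0.544 → sum = 4.242
V_1 = 4.242 / l_1 = 4.242 / 0.64 = 6.628125 → 6.628

6.628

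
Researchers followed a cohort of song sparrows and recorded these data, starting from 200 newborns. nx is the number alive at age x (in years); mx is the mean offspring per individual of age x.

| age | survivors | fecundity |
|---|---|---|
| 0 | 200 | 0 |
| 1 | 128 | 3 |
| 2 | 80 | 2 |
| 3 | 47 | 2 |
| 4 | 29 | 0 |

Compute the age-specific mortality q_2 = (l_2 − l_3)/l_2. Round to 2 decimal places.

lx = nx/n0 = nx/200: 1, 0.64, 0.4, 0.235, 0.145
q_2 = (l_2 − l_3) / l_2 = (0.4 − 0.235) / 0.4
     = 0.165 / 0.4 = 0.4125 → 0.41

0.41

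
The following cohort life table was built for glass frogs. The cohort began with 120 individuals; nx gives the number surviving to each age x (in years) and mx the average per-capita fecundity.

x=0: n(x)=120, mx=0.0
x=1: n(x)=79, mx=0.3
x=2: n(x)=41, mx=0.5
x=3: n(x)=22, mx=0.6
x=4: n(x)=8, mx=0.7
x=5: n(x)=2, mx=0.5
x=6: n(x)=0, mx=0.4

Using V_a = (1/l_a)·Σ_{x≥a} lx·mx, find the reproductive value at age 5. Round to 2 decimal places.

0.50

lx = nx/n0 = nx/120: 1, 0.65833…, 0.34167…, 0.18333…, 0.06667…, 0.01667…, 0
lx·mx for x ≥ 5: 0.008333…, 0 → sum = 0.008333…
V_5 = 0.008333… / l_5 = 0.008333… / 0.016667… = 0.5 → 0.50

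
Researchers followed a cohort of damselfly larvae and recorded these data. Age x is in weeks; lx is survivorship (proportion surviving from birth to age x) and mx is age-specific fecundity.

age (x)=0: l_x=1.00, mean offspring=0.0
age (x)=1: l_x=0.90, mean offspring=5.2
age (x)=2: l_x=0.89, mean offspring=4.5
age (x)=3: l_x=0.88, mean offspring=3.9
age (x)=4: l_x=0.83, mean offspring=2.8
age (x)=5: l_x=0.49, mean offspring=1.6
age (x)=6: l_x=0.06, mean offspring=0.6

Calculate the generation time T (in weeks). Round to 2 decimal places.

lx·mx: 0, 4.68, 4.005, 3.432, 2.324, 0.784, 0.036 → R0 = 15.261
x·lx·mx: 0, 4.68, 8.01, 10.296, 9.296, 3.92, 0.216 → Σ = 36.418
T = 36.418 / 15.261 = 2.386344… → 2.39

2.39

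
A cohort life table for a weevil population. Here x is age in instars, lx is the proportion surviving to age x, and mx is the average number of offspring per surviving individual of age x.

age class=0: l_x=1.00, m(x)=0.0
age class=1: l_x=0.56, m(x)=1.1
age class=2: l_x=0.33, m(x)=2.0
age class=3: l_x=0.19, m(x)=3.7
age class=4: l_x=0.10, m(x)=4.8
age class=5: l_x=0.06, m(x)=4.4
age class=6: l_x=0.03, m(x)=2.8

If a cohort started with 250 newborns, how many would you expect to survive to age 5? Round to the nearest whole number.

15

Expected survivors = N0 · l_5 = 250 × 0.06 = 15 → 15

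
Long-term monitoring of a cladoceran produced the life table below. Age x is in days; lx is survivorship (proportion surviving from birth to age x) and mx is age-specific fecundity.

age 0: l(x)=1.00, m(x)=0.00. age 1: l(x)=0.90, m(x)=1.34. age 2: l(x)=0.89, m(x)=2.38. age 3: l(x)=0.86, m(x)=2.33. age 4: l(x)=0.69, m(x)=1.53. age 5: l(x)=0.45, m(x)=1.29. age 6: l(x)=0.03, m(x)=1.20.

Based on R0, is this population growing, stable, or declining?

R0 = Σ lx·mx = 0 + 1.206 + 2.1182 + 2.0038 + 1.0557 + 0.5805 + 0.036 = 7.0002
R0 > 1, so the population is growing.

growing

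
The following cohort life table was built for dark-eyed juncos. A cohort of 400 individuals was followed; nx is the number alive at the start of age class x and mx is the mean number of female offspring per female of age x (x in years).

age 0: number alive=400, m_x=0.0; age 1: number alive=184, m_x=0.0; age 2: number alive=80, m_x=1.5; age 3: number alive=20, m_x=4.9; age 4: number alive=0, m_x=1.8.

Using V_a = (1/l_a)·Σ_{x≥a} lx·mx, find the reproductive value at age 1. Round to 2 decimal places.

1.18

lx = nx/n0 = nx/400: 1, 0.46, 0.2, 0.05, 0
lx·mx for x ≥ 1: 0, 0.3, 0.245, 0 → sum = 0.545
V_1 = 0.545 / l_1 = 0.545 / 0.46 = 1.184783… → 1.18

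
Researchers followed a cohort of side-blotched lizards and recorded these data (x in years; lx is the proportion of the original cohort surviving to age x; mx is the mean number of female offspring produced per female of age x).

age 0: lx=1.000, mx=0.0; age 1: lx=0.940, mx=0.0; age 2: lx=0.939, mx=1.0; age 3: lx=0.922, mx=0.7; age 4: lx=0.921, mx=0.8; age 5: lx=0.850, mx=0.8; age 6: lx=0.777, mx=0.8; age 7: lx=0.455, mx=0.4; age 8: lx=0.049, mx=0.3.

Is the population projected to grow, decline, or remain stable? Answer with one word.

growing

R0 = Σ lx·mx = 0 + 0 + 0.939 + 0.6454 + 0.7368 + 0.68 + 0.6216 + 0.182 + 0.0147 = 3.8195
R0 > 1, so the population is growing.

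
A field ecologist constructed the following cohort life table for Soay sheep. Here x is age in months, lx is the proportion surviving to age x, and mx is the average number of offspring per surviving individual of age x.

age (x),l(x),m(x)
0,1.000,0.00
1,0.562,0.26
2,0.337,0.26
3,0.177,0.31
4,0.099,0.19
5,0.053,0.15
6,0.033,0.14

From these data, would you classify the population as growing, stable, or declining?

declining

R0 = Σ lx·mx = 0 + 0.14612 + 0.08762 + 0.05487 + 0.01881 + 0.00795 + 0.00462 = 0.31999
R0 < 1, so the population is declining.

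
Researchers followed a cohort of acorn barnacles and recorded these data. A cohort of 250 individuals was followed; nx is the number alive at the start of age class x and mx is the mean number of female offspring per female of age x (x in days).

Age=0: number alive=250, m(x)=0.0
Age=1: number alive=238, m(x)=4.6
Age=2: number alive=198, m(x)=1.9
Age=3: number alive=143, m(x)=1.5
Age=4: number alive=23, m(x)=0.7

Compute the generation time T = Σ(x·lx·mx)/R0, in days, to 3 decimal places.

lx = nx/n0 = nx/250: 1, 0.952, 0.792, 0.572, 0.092
lx·mx: 0, 4.3792, 1.5048, 0.858, 0.0644 → R0 = 6.8064
x·lx·mx: 0, 4.3792, 3.0096, 2.574, 0.2576 → Σ = 10.2204
T = 10.2204 / 6.8064 = 1.501587… → 1.502

1.502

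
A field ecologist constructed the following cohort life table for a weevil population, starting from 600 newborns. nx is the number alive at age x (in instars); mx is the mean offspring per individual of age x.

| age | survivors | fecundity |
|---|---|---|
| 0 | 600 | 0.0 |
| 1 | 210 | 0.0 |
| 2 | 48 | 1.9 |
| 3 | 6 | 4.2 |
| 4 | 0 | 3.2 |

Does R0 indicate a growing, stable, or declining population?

declining

lx = nx/n0 = nx/600: 1, 0.35, 0.08, 0.01, 0
R0 = Σ lx·mx = 0 + 0 + 0.152 + 0.042 + 0 = 0.194
R0 < 1, so the population is declining.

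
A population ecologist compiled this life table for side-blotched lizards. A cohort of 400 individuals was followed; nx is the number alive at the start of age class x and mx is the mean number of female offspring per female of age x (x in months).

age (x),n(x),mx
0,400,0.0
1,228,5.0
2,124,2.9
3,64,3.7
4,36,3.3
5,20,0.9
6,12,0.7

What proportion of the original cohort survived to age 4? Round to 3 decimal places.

l_4 = n_4/n_0 = 36/400 = 0.09 → 0.090

0.090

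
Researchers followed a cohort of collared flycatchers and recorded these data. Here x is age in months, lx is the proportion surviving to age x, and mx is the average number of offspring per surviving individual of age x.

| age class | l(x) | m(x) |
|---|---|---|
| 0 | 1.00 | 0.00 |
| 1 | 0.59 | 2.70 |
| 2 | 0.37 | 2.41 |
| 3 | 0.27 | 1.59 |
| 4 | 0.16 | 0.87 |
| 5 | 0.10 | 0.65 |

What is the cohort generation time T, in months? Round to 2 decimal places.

1.78

lx·mx: 0, 1.593, 0.8917, 0.4293, 0.1392, 0.065 → R0 = 3.1182
x·lx·mx: 0, 1.593, 1.7834, 1.2879, 0.5568, 0.325 → Σ = 5.5461
T = 5.5461 / 3.1182 = 1.778622… → 1.78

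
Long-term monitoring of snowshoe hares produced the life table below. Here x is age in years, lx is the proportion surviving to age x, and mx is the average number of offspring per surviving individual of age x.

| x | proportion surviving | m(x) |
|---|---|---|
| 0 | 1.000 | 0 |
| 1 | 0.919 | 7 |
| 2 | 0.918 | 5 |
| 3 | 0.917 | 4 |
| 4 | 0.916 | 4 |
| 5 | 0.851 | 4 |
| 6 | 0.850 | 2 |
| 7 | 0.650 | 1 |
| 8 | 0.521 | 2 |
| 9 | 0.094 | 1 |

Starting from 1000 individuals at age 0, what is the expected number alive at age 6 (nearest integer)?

Expected survivors = N0 · l_6 = 1000 × 0.850 = 850 → 850

850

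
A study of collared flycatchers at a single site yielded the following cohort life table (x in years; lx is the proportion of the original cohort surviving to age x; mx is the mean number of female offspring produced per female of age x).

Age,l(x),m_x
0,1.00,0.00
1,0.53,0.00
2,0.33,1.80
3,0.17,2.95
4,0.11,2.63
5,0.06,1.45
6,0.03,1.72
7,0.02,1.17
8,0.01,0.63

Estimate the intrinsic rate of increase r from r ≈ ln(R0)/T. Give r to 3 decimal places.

R0 = Σ lx·mx = 0 + 0 + 0.594 + 0.5015 + 0.2893 + 0.087 + 0.0516 + 0.0234 + 0.0063 = 1.5531
Σ x·lx·mx = 4.8085; T = 4.8085/1.5531 = 3.09607…
r ≈ ln(R0)/T = ln(1.5531)/3.09607… = 0.1422… → 0.142

0.142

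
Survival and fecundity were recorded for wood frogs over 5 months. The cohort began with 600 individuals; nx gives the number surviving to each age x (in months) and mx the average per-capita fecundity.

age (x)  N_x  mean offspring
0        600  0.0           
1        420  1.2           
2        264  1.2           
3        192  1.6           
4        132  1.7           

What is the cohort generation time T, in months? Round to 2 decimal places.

lx = nx/n0 = nx/600: 1, 0.7, 0.44, 0.32, 0.22
lx·mx: 0, 0.84, 0.528, 0.512, 0.374 → R0 = 2.254
x·lx·mx: 0, 0.84, 1.056, 1.536, 1.496 → Σ = 4.928
T = 4.928 / 2.254 = 2.186335… → 2.19

2.19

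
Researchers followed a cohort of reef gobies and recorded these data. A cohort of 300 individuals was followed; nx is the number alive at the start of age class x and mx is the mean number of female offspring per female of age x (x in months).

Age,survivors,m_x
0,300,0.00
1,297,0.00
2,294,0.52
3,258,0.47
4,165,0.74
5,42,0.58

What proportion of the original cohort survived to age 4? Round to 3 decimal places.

l_4 = n_4/n_0 = 165/300 = 0.55 → 0.550

0.550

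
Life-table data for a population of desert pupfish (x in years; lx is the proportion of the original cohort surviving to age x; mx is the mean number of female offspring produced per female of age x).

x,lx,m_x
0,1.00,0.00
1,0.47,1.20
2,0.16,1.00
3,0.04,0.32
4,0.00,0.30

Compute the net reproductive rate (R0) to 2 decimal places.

0.74

lx·mx by age: 0, 0.564, 0.16, 0.0128, 0
R0 = Σ lx·mx = 0.7368 → 0.74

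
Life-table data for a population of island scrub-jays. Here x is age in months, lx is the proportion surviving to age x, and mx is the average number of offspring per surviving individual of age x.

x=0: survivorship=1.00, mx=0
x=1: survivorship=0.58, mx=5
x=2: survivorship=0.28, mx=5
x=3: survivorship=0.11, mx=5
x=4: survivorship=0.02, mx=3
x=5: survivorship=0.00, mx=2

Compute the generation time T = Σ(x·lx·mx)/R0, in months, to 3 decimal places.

lx·mx: 0, 2.9, 1.4, 0.55, 0.06, 0 → R0 = 4.91
x·lx·mx: 0, 2.9, 2.8, 1.65, 0.24, 0 → Σ = 7.59
T = 7.59 / 4.91 = 1.545825… → 1.546

1.546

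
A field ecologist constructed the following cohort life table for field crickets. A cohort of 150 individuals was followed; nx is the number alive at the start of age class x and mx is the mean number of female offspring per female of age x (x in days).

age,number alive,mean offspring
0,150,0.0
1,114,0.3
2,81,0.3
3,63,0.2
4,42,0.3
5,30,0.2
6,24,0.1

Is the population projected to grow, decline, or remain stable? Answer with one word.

declining

lx = nx/n0 = nx/150: 1, 0.76, 0.54, 0.42, 0.28, 0.2, 0.16
R0 = Σ lx·mx = 0 + 0.228 + 0.162 + 0.084 + 0.084 + 0.04 + 0.016 = 0.614
R0 < 1, so the population is declining.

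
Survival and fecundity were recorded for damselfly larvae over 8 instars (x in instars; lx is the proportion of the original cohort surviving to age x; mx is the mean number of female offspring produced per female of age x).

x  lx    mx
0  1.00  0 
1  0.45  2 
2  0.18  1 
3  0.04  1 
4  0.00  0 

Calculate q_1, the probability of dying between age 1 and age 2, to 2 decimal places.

q_1 = (l_1 − l_2) / l_1 = (0.45 − 0.18) / 0.45
     = 0.27 / 0.45 = 0.6 → 0.60

0.60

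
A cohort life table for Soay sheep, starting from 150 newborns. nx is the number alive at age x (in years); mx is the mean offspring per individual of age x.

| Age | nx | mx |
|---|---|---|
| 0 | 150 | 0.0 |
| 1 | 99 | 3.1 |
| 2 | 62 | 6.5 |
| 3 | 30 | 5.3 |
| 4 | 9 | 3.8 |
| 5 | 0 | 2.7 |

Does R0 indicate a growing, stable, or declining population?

growing

lx = nx/n0 = nx/150: 1, 0.66, 0.41333…, 0.2, 0.06, 0
R0 = Σ lx·mx = 0 + 2.046 + 2.686667… + 1.06 + 0.228 + 0 = 6.020667…
R0 > 1, so the population is growing.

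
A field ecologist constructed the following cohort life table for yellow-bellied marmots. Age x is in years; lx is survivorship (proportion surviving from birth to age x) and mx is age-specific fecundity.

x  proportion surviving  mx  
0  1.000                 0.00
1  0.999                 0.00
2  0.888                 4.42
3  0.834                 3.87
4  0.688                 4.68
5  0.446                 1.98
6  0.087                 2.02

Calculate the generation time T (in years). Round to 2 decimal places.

3.14

lx·mx: 0, 0, 3.92496, 3.22758, 3.21984, 0.88308, 0.17574 → R0 = 11.4312
x·lx·mx: 0, 0, 7.84992, 9.68274, 12.87936, 4.4154, 1.05444 → Σ = 35.88186
T = 35.88186 / 11.4312 = 3.138941… → 3.14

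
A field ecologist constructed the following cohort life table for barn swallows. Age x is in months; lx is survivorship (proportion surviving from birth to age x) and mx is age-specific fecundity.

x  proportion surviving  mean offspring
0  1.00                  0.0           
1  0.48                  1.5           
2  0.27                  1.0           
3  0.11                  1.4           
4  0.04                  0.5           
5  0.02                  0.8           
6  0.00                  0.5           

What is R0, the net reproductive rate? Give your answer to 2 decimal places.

1.18

lx·mx by age: 0, 0.72, 0.27, 0.154, 0.02, 0.016, 0
R0 = Σ lx·mx = 1.18 → 1.18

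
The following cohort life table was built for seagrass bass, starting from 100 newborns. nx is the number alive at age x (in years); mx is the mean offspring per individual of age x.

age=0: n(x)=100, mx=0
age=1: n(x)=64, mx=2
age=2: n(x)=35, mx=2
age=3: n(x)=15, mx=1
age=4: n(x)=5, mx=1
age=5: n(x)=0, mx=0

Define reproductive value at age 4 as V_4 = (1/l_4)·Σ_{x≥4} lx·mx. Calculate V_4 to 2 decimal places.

lx = nx/n0 = nx/100: 1, 0.64, 0.35, 0.15, 0.05, 0
lx·mx for x ≥ 4: 0.05, 0 → sum = 0.05
V_4 = 0.05 / l_4 = 0.05 / 0.05 = 1 → 1.00

1.00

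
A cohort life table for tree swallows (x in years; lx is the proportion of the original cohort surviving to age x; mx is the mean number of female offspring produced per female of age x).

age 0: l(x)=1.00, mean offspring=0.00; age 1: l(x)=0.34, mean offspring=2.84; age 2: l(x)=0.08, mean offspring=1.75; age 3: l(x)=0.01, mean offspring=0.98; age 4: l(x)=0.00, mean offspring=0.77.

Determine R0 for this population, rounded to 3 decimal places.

1.115

lx·mx by age: 0, 0.9656, 0.14, 0.0098, 0
R0 = Σ lx·mx = 1.1154 → 1.115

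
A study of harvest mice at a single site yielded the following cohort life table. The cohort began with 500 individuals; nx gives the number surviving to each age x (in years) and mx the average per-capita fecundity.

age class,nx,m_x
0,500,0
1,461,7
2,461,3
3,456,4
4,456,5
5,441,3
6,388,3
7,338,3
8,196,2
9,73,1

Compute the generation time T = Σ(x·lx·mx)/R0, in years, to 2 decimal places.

lx = nx/n0 = nx/500: 1, 0.922, 0.922, 0.912, 0.912, 0.882, 0.776, 0.676, 0.392, 0.146
lx·mx: 0, 6.454, 2.766, 3.648, 4.56, 2.646, 2.328, 2.028, 0.784, 0.146 → R0 = 25.36
x·lx·mx: 0, 6.454, 5.532, 10.944, 18.24, 13.23, 13.968, 14.196, 6.272, 1.314 → Σ = 90.15
T = 90.15 / 25.36 = 3.554811… → 3.55

3.55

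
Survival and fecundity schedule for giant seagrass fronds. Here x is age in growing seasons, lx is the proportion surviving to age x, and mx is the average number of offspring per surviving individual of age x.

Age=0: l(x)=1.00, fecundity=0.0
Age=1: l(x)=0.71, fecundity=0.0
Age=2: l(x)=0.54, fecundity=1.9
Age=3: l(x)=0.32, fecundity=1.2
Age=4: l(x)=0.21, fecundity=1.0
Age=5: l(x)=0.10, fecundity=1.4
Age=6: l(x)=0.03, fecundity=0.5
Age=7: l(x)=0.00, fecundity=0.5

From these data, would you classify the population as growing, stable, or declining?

R0 = Σ lx·mx = 0 + 0 + 1.026 + 0.384 + 0.21 + 0.14 + 0.015 + 0 = 1.775
R0 > 1, so the population is growing.

growing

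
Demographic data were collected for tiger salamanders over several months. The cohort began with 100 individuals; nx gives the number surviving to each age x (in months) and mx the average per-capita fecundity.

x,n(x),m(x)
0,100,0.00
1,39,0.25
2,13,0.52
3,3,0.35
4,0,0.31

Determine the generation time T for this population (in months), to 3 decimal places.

lx = nx/n0 = nx/100: 1, 0.39, 0.13, 0.03, 0
lx·mx: 0, 0.0975, 0.0676, 0.0105, 0 → R0 = 0.1756
x·lx·mx: 0, 0.0975, 0.1352, 0.0315, 0 → Σ = 0.2642
T = 0.2642 / 0.1756 = 1.504556… → 1.505

1.505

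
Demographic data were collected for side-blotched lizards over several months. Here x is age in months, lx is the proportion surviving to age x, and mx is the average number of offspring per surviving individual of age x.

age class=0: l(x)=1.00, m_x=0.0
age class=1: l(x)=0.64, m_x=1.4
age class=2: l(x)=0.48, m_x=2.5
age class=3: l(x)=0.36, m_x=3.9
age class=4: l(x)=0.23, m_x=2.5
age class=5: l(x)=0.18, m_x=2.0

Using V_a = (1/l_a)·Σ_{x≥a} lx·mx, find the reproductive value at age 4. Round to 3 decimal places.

lx·mx for x ≥ 4: 0.575, 0.36 → sum = 0.935
V_4 = 0.935 / l_4 = 0.935 / 0.23 = 4.065217… → 4.065

4.065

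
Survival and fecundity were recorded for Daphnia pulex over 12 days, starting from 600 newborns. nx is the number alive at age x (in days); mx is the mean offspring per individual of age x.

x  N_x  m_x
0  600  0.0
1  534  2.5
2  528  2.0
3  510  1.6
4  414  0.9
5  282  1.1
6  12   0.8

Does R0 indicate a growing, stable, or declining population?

lx = nx/n0 = nx/600: 1, 0.89, 0.88, 0.85, 0.69, 0.47, 0.02
R0 = Σ lx·mx = 0 + 2.225 + 1.76 + 1.36 + 0.621 + 0.517 + 0.016 = 6.499
R0 > 1, so the population is growing.

growing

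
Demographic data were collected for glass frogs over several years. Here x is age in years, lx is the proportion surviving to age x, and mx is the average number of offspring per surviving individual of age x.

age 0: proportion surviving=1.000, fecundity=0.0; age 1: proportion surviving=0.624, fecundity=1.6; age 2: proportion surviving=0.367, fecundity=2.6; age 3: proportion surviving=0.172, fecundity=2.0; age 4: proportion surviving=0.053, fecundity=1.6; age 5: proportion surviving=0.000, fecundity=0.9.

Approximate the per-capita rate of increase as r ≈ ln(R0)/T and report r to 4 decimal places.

0.4830

R0 = Σ lx·mx = 0 + 0.9984 + 0.9542 + 0.344 + 0.0848 + 0 = 2.3814
Σ x·lx·mx = 4.278; T = 4.278/2.3814 = 1.79642…
r ≈ ln(R0)/T = ln(2.3814)/1.79642… = 0.483009… → 0.4830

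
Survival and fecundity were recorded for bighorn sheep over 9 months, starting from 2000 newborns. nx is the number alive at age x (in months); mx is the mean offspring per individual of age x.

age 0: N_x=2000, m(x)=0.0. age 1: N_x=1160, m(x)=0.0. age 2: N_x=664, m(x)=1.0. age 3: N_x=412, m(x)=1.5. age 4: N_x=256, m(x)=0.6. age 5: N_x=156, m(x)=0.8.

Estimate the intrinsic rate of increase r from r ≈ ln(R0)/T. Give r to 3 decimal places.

-0.088

lx = nx/n0 = nx/2000: 1, 0.58, 0.332, 0.206, 0.128, 0.078
R0 = Σ lx·mx = 0 + 0 + 0.332 + 0.309 + 0.0768 + 0.0624 = 0.7802
Σ x·lx·mx = 2.2102; T = 2.2102/0.7802 = 2.83286…
r ≈ ln(R0)/T = ln(0.7802)/2.83286… = -0.08762… → -0.088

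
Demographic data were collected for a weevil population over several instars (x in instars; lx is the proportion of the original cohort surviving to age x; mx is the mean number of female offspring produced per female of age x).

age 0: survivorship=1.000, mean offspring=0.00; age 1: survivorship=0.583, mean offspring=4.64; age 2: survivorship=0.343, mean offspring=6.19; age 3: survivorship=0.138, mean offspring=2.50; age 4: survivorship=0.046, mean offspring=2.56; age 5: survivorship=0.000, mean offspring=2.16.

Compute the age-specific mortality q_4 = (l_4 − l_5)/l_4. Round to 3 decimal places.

q_4 = (l_4 − l_5) / l_4 = (0.046 − 0) / 0.046
     = 0.046 / 0.046 = 1 → 1.000

1.000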